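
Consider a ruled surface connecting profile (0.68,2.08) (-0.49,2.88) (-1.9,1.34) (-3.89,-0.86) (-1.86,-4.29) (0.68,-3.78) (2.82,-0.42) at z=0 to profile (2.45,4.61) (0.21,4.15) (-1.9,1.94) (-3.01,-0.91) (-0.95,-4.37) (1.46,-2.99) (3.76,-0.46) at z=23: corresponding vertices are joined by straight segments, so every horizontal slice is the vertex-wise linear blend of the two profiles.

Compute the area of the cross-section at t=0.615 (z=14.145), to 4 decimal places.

Cross-section at t=0.615: each vertex is (1-t)·p0[i] + t·p1[i].
  v1: (1-0.615)·(0.68,2.08) + 0.615·(2.45,4.61) = (1.7686,3.6360)
  v2: (1-0.615)·(-0.49,2.88) + 0.615·(0.21,4.15) = (-0.0595,3.6611)
  v3: (1-0.615)·(-1.9,1.34) + 0.615·(-1.9,1.94) = (-1.9000,1.7090)
  v4: (1-0.615)·(-3.89,-0.86) + 0.615·(-3.01,-0.91) = (-3.3488,-0.8907)
  v5: (1-0.615)·(-1.86,-4.29) + 0.615·(-0.95,-4.37) = (-1.3003,-4.3392)
  v6: (1-0.615)·(0.68,-3.78) + 0.615·(1.46,-2.99) = (1.1597,-3.2942)
  v7: (1-0.615)·(2.82,-0.42) + 0.615·(3.76,-0.46) = (3.3981,-0.4446)
Shoelace sum Σ(x_i·y_{i+1} − x_{i+1}·y_i):
  i=1: 1.7686·3.6611 − -0.0595·3.6360 = +6.6911 (running +6.6911)
  i=2: -0.0595·1.7090 − -1.9000·3.6611 = +6.8543 (running +13.5454)
  i=3: -1.9000·-0.8907 − -3.3488·1.7090 = +7.4155 (running +20.9609)
  i=4: -3.3488·-4.3392 − -1.3003·-0.8907 = +13.3728 (running +34.3337)
  i=5: -1.3003·-3.2942 − 1.1597·-4.3392 = +9.3157 (running +43.6495)
  i=6: 1.1597·-0.4446 − 3.3981·-3.2942 = +10.6782 (running +54.3277)
  i=7: 3.3981·3.6360 − 1.7686·-0.4446 = +13.1416 (running +67.4693)
Area = |Σ|/2 = |67.4693|/2 = 33.7347

Area at t=0.615: 33.7347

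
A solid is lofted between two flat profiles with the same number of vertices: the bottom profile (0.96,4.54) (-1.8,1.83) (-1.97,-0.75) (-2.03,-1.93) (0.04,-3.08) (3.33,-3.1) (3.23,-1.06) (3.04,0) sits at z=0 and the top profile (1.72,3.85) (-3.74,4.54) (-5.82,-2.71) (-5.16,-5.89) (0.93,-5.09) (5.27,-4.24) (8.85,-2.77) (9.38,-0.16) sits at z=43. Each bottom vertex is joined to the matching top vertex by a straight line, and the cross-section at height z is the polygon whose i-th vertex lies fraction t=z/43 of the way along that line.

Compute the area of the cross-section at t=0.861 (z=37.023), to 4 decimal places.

Cross-section at t=0.861: each vertex is (1-t)·p0[i] + t·p1[i].
  v1: (1-0.861)·(0.96,4.54) + 0.861·(1.72,3.85) = (1.6144,3.9459)
  v2: (1-0.861)·(-1.8,1.83) + 0.861·(-3.74,4.54) = (-3.4703,4.1633)
  v3: (1-0.861)·(-1.97,-0.75) + 0.861·(-5.82,-2.71) = (-5.2849,-2.4376)
  v4: (1-0.861)·(-2.03,-1.93) + 0.861·(-5.16,-5.89) = (-4.7249,-5.3396)
  v5: (1-0.861)·(0.04,-3.08) + 0.861·(0.93,-5.09) = (0.8063,-4.8106)
  v6: (1-0.861)·(3.33,-3.1) + 0.861·(5.27,-4.24) = (5.0003,-4.0815)
  v7: (1-0.861)·(3.23,-1.06) + 0.861·(8.85,-2.77) = (8.0688,-2.5323)
  v8: (1-0.861)·(3.04,0) + 0.861·(9.38,-0.16) = (8.4987,-0.1378)
Shoelace sum Σ(x_i·y_{i+1} − x_{i+1}·y_i):
  i=1: 1.6144·4.1633 − -3.4703·3.9459 = +20.4147 (running +20.4147)
  i=2: -3.4703·-2.4376 − -5.2849·4.1633 = +30.4616 (running +50.8764)
  i=3: -5.2849·-5.3396 − -4.7249·-2.4376 = +16.7015 (running +67.5778)
  i=4: -4.7249·-4.8106 − 0.8063·-5.3396 = +27.0350 (running +94.6129)
  i=5: 0.8063·-4.0815 − 5.0003·-4.8106 = +20.7638 (running +115.3766)
  i=6: 5.0003·-2.5323 − 8.0688·-4.0815 = +20.2708 (running +135.6474)
  i=7: 8.0688·-0.1378 − 8.4987·-2.5323 = +20.4099 (running +156.0573)
  i=8: 8.4987·3.9459 − 1.6144·-0.1378 = +33.7577 (running +189.8150)
Area = |Σ|/2 = |189.8150|/2 = 94.9075

Area at t=0.861: 94.9075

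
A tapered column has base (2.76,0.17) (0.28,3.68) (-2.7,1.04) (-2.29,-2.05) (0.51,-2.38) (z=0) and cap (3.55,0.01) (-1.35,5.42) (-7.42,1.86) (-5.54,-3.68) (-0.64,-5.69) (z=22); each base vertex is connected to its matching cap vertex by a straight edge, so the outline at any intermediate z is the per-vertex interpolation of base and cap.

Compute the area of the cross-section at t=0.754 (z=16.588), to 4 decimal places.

Cross-section at t=0.754: each vertex is (1-t)·p0[i] + t·p1[i].
  v1: (1-0.754)·(2.76,0.17) + 0.754·(3.55,0.01) = (3.3557,0.0494)
  v2: (1-0.754)·(0.28,3.68) + 0.754·(-1.35,5.42) = (-0.9490,4.9920)
  v3: (1-0.754)·(-2.7,1.04) + 0.754·(-7.42,1.86) = (-6.2589,1.6583)
  v4: (1-0.754)·(-2.29,-2.05) + 0.754·(-5.54,-3.68) = (-4.7405,-3.2790)
  v5: (1-0.754)·(0.51,-2.38) + 0.754·(-0.64,-5.69) = (-0.3571,-4.8757)
Shoelace sum Σ(x_i·y_{i+1} − x_{i+1}·y_i):
  i=1: 3.3557·4.9920 − -0.9490·0.0494 = +16.7982 (running +16.7982)
  i=2: -0.9490·1.6583 − -6.2589·4.9920 = +29.6703 (running +46.4685)
  i=3: -6.2589·-3.2790 − -4.7405·1.6583 = +28.3841 (running +74.8526)
  i=4: -4.7405·-4.8757 − -0.3571·-3.2790 = +21.9425 (running +96.7951)
  i=5: -0.3571·0.0494 − 3.3557·-4.8757 = +16.3437 (running +113.1388)
Area = |Σ|/2 = |113.1388|/2 = 56.5694

Area at t=0.754: 56.5694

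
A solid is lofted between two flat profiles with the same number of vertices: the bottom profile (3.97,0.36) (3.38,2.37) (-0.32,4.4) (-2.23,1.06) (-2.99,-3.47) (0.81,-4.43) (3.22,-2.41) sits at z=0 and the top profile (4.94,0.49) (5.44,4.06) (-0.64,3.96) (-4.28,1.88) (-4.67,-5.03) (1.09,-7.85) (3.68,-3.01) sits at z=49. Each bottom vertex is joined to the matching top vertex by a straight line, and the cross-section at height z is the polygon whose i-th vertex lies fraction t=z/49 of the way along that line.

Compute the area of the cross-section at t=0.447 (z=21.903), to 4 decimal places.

Area at t=0.447: 59.9126

Cross-section at t=0.447: each vertex is (1-t)·p0[i] + t·p1[i].
  v1: (1-0.447)·(3.97,0.36) + 0.447·(4.94,0.49) = (4.4036,0.4181)
  v2: (1-0.447)·(3.38,2.37) + 0.447·(5.44,4.06) = (4.3008,3.1254)
  v3: (1-0.447)·(-0.32,4.4) + 0.447·(-0.64,3.96) = (-0.4630,4.2033)
  v4: (1-0.447)·(-2.23,1.06) + 0.447·(-4.28,1.88) = (-3.1463,1.4265)
  v5: (1-0.447)·(-2.99,-3.47) + 0.447·(-4.67,-5.03) = (-3.7410,-4.1673)
  v6: (1-0.447)·(0.81,-4.43) + 0.447·(1.09,-7.85) = (0.9352,-5.9587)
  v7: (1-0.447)·(3.22,-2.41) + 0.447·(3.68,-3.01) = (3.4256,-2.6782)
Shoelace sum Σ(x_i·y_{i+1} − x_{i+1}·y_i):
  i=1: 4.4036·3.1254 − 4.3008·0.4181 = +11.9649 (running +11.9649)
  i=2: 4.3008·4.2033 − -0.4630·3.1254 = +19.5249 (running +31.4898)
  i=3: -0.4630·1.4265 − -3.1463·4.2033 = +12.5646 (running +44.0544)
  i=4: -3.1463·-4.1673 − -3.7410·1.4265 = +18.4485 (running +62.5029)
  i=5: -3.7410·-5.9587 − 0.9352·-4.1673 = +26.1885 (running +88.6914)
  i=6: 0.9352·-2.6782 − 3.4256·-5.9587 = +17.9078 (running +106.5992)
  i=7: 3.4256·0.4181 − 4.4036·-2.6782 = +13.2260 (running +119.8252)
Area = |Σ|/2 = |119.8252|/2 = 59.9126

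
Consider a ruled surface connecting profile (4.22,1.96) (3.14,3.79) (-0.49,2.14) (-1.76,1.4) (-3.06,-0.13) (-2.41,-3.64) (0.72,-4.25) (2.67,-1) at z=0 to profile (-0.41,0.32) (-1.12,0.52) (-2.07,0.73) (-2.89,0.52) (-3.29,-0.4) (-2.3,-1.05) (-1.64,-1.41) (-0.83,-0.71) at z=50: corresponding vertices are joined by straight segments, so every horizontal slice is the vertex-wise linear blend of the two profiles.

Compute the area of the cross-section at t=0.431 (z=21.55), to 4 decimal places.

Area at t=0.431: 17.7199

Cross-section at t=0.431: each vertex is (1-t)·p0[i] + t·p1[i].
  v1: (1-0.431)·(4.22,1.96) + 0.431·(-0.41,0.32) = (2.2245,1.2532)
  v2: (1-0.431)·(3.14,3.79) + 0.431·(-1.12,0.52) = (1.3039,2.3806)
  v3: (1-0.431)·(-0.49,2.14) + 0.431·(-2.07,0.73) = (-1.1710,1.5323)
  v4: (1-0.431)·(-1.76,1.4) + 0.431·(-2.89,0.52) = (-2.2470,1.0207)
  v5: (1-0.431)·(-3.06,-0.13) + 0.431·(-3.29,-0.4) = (-3.1591,-0.2464)
  v6: (1-0.431)·(-2.41,-3.64) + 0.431·(-2.3,-1.05) = (-2.3626,-2.5237)
  v7: (1-0.431)·(0.72,-4.25) + 0.431·(-1.64,-1.41) = (-0.2972,-3.0260)
  v8: (1-0.431)·(2.67,-1) + 0.431·(-0.83,-0.71) = (1.1615,-0.8750)
Shoelace sum Σ(x_i·y_{i+1} − x_{i+1}·y_i):
  i=1: 2.2245·2.3806 − 1.3039·1.2532 = +3.6616 (running +3.6616)
  i=2: 1.3039·1.5323 − -1.1710·2.3806 = +4.7857 (running +8.4473)
  i=3: -1.1710·1.0207 − -2.2470·1.5323 = +2.2479 (running +10.6951)
  i=4: -2.2470·-0.2464 − -3.1591·1.0207 = +3.7782 (running +14.4733)
  i=5: -3.1591·-2.5237 − -2.3626·-0.2464 = +7.3907 (running +21.8640)
  i=6: -2.3626·-3.0260 − -0.2972·-2.5237 = +6.3992 (running +28.2631)
  i=7: -0.2972·-0.8750 − 1.1615·-3.0260 = +3.7747 (running +32.0378)
  i=8: 1.1615·1.2532 − 2.2245·-0.8750 = +3.4020 (running +35.4398)
Area = |Σ|/2 = |35.4398|/2 = 17.7199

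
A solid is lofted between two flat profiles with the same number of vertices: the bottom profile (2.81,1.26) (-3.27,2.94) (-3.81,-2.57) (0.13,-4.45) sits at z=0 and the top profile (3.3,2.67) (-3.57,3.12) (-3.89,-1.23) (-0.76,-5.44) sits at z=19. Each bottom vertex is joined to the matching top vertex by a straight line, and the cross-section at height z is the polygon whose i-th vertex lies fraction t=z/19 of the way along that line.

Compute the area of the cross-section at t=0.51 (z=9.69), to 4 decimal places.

Area at t=0.51: 33.5869

Cross-section at t=0.51: each vertex is (1-t)·p0[i] + t·p1[i].
  v1: (1-0.51)·(2.81,1.26) + 0.51·(3.3,2.67) = (3.0599,1.9791)
  v2: (1-0.51)·(-3.27,2.94) + 0.51·(-3.57,3.12) = (-3.4230,3.0318)
  v3: (1-0.51)·(-3.81,-2.57) + 0.51·(-3.89,-1.23) = (-3.8508,-1.8866)
  v4: (1-0.51)·(0.13,-4.45) + 0.51·(-0.76,-5.44) = (-0.3239,-4.9549)
Shoelace sum Σ(x_i·y_{i+1} − x_{i+1}·y_i):
  i=1: 3.0599·3.0318 − -3.4230·1.9791 = +16.0515 (running +16.0515)
  i=2: -3.4230·-1.8866 − -3.8508·3.0318 = +18.1327 (running +34.1842)
  i=3: -3.8508·-4.9549 − -0.3239·-1.8866 = +18.4693 (running +52.6534)
  i=4: -0.3239·1.9791 − 3.0599·-4.9549 = +14.5205 (running +67.1739)
Area = |Σ|/2 = |67.1739|/2 = 33.5869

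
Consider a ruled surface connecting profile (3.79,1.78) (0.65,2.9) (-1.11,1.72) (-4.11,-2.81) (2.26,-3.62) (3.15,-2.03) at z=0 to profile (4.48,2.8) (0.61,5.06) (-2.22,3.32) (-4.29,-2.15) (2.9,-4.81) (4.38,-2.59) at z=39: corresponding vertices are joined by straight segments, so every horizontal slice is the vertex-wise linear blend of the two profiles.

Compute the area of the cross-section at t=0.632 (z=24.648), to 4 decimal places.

Cross-section at t=0.632: each vertex is (1-t)·p0[i] + t·p1[i].
  v1: (1-0.632)·(3.79,1.78) + 0.632·(4.48,2.8) = (4.2261,2.4246)
  v2: (1-0.632)·(0.65,2.9) + 0.632·(0.61,5.06) = (0.6247,4.2651)
  v3: (1-0.632)·(-1.11,1.72) + 0.632·(-2.22,3.32) = (-1.8115,2.7312)
  v4: (1-0.632)·(-4.11,-2.81) + 0.632·(-4.29,-2.15) = (-4.2238,-2.3929)
  v5: (1-0.632)·(2.26,-3.62) + 0.632·(2.9,-4.81) = (2.6645,-4.3721)
  v6: (1-0.632)·(3.15,-2.03) + 0.632·(4.38,-2.59) = (3.9274,-2.3839)
Shoelace sum Σ(x_i·y_{i+1} − x_{i+1}·y_i):
  i=1: 4.2261·4.2651 − 0.6247·2.4246 = +16.5100 (running +16.5100)
  i=2: 0.6247·2.7312 − -1.8115·4.2651 = +9.4326 (running +25.9426)
  i=3: -1.8115·-2.3929 − -4.2238·2.7312 = +15.8707 (running +41.8133)
  i=4: -4.2238·-4.3721 − 2.6645·-2.3929 = +24.8424 (running +66.6557)
  i=5: 2.6645·-2.3839 − 3.9274·-4.3721 = +10.8188 (running +77.4745)
  i=6: 3.9274·2.4246 − 4.2261·-2.3839 = +19.5971 (running +97.0716)
Area = |Σ|/2 = |97.0716|/2 = 48.5358

Area at t=0.632: 48.5358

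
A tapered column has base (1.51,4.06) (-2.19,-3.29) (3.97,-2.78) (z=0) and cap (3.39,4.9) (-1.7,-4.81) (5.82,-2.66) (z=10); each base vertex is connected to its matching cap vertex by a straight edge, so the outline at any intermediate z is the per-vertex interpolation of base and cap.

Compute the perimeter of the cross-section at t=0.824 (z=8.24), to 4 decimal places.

Perimeter at t=0.824: 25.8186

Cross-section at t=0.824: each vertex is (1-t)·p0[i] + t·p1[i].
  v1: (1-0.824)·(1.51,4.06) + 0.824·(3.39,4.9) = (3.0591,4.7522)
  v2: (1-0.824)·(-2.19,-3.29) + 0.824·(-1.7,-4.81) = (-1.7862,-4.5425)
  v3: (1-0.824)·(3.97,-2.78) + 0.824·(5.82,-2.66) = (5.4944,-2.6811)
Perimeter = Σ |v_{i+1} − v_i|:
  edge 1→2: √(-4.8454² + -9.2946²) = 10.4818 (running 10.4818)
  edge 2→3: √(7.2806² + 1.8614²) = 7.5148 (running 17.9966)
  edge 3→1: √(-2.4353² + 7.4333²) = 7.8220 (running 25.8186)
Perimeter = 25.8186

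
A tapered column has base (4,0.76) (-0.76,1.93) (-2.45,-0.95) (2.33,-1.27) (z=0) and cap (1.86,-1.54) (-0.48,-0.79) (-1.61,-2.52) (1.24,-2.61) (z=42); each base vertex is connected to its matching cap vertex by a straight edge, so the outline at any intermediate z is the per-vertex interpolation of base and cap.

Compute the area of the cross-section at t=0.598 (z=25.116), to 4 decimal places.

Area at t=0.598: 6.9885

Cross-section at t=0.598: each vertex is (1-t)·p0[i] + t·p1[i].
  v1: (1-0.598)·(4,0.76) + 0.598·(1.86,-1.54) = (2.7203,-0.6154)
  v2: (1-0.598)·(-0.76,1.93) + 0.598·(-0.48,-0.79) = (-0.5926,0.3034)
  v3: (1-0.598)·(-2.45,-0.95) + 0.598·(-1.61,-2.52) = (-1.9477,-1.8889)
  v4: (1-0.598)·(2.33,-1.27) + 0.598·(1.24,-2.61) = (1.6782,-2.0713)
Shoelace sum Σ(x_i·y_{i+1} − x_{i+1}·y_i):
  i=1: 2.7203·0.3034 − -0.5926·-0.6154 = +0.4608 (running +0.4608)
  i=2: -0.5926·-1.8889 − -1.9477·0.3034 = +1.7103 (running +2.1710)
  i=3: -1.9477·-2.0713 − 1.6782·-1.8889 = +7.2041 (running +9.3752)
  i=4: 1.6782·-0.6154 − 2.7203·-2.0713 = +4.6018 (running +13.9770)
Area = |Σ|/2 = |13.9770|/2 = 6.9885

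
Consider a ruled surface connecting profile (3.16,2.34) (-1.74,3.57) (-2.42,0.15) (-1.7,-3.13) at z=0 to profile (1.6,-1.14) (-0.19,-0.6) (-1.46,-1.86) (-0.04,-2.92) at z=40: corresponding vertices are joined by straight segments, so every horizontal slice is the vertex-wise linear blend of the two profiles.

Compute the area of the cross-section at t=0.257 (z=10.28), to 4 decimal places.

Cross-section at t=0.257: each vertex is (1-t)·p0[i] + t·p1[i].
  v1: (1-0.257)·(3.16,2.34) + 0.257·(1.6,-1.14) = (2.7591,1.4456)
  v2: (1-0.257)·(-1.74,3.57) + 0.257·(-0.19,-0.6) = (-1.3417,2.4983)
  v3: (1-0.257)·(-2.42,0.15) + 0.257·(-1.46,-1.86) = (-2.1733,-0.3666)
  v4: (1-0.257)·(-1.7,-3.13) + 0.257·(-0.04,-2.92) = (-1.2734,-3.0760)
Shoelace sum Σ(x_i·y_{i+1} − x_{i+1}·y_i):
  i=1: 2.7591·2.4983 − -1.3417·1.4456 = +8.8326 (running +8.8326)
  i=2: -1.3417·-0.3666 − -2.1733·2.4983 = +5.9213 (running +14.7539)
  i=3: -2.1733·-3.0760 − -1.2734·-0.3666 = +6.2183 (running +20.9722)
  i=4: -1.2734·1.4456 − 2.7591·-3.0760 = +6.6462 (running +27.6184)
Area = |Σ|/2 = |27.6184|/2 = 13.8092

Area at t=0.257: 13.8092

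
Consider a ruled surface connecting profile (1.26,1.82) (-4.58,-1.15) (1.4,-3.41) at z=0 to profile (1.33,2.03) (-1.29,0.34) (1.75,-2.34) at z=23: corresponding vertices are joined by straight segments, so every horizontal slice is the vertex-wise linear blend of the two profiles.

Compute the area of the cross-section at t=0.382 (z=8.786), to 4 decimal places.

Area at t=0.382: 11.6042

Cross-section at t=0.382: each vertex is (1-t)·p0[i] + t·p1[i].
  v1: (1-0.382)·(1.26,1.82) + 0.382·(1.33,2.03) = (1.2867,1.9002)
  v2: (1-0.382)·(-4.58,-1.15) + 0.382·(-1.29,0.34) = (-3.3232,-0.5808)
  v3: (1-0.382)·(1.4,-3.41) + 0.382·(1.75,-2.34) = (1.5337,-3.0013)
Shoelace sum Σ(x_i·y_{i+1} − x_{i+1}·y_i):
  i=1: 1.2867·-0.5808 − -3.3232·1.9002 = +5.5675 (running +5.5675)
  i=2: -3.3232·-3.0013 − 1.5337·-0.5808 = +10.8647 (running +16.4321)
  i=3: 1.5337·1.9002 − 1.2867·-3.0013 = +6.7762 (running +23.2083)
Area = |Σ|/2 = |23.2083|/2 = 11.6042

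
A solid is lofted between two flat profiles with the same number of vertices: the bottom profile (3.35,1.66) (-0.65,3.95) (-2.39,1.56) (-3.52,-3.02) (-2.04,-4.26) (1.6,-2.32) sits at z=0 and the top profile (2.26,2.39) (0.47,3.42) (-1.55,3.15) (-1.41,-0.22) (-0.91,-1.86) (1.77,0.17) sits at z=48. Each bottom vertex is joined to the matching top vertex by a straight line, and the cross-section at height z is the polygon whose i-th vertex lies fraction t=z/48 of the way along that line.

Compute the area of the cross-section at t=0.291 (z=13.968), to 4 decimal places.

Area at t=0.291: 26.6624

Cross-section at t=0.291: each vertex is (1-t)·p0[i] + t·p1[i].
  v1: (1-0.291)·(3.35,1.66) + 0.291·(2.26,2.39) = (3.0328,1.8724)
  v2: (1-0.291)·(-0.65,3.95) + 0.291·(0.47,3.42) = (-0.3241,3.7958)
  v3: (1-0.291)·(-2.39,1.56) + 0.291·(-1.55,3.15) = (-2.1456,2.0227)
  v4: (1-0.291)·(-3.52,-3.02) + 0.291·(-1.41,-0.22) = (-2.9060,-2.2052)
  v5: (1-0.291)·(-2.04,-4.26) + 0.291·(-0.91,-1.86) = (-1.7112,-3.5616)
  v6: (1-0.291)·(1.6,-2.32) + 0.291·(1.77,0.17) = (1.6495,-1.5954)
Shoelace sum Σ(x_i·y_{i+1} − x_{i+1}·y_i):
  i=1: 3.0328·3.7958 − -0.3241·1.8724 = +12.1187 (running +12.1187)
  i=2: -0.3241·2.0227 − -2.1456·3.7958 = +7.4885 (running +19.6072)
  i=3: -2.1456·-2.2052 − -2.9060·2.0227 = +10.6093 (running +30.2165)
  i=4: -2.9060·-3.5616 − -1.7112·-2.2052 = +6.5765 (running +36.7930)
  i=5: -1.7112·-1.5954 − 1.6495·-3.5616 = +8.6048 (running +45.3978)
  i=6: 1.6495·1.8724 − 3.0328·-1.5954 = +7.9271 (running +53.3249)
Area = |Σ|/2 = |53.3249|/2 = 26.6624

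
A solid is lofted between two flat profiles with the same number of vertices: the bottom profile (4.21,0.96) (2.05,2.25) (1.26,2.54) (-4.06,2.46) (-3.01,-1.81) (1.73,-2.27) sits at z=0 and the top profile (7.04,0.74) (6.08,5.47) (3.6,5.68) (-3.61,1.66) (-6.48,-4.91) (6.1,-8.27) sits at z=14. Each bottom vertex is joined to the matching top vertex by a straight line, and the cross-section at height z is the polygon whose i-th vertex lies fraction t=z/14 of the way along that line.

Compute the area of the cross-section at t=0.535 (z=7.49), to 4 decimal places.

Cross-section at t=0.535: each vertex is (1-t)·p0[i] + t·p1[i].
  v1: (1-0.535)·(4.21,0.96) + 0.535·(7.04,0.74) = (5.7241,0.8423)
  v2: (1-0.535)·(2.05,2.25) + 0.535·(6.08,5.47) = (4.2061,3.9727)
  v3: (1-0.535)·(1.26,2.54) + 0.535·(3.6,5.68) = (2.5119,4.2199)
  v4: (1-0.535)·(-4.06,2.46) + 0.535·(-3.61,1.66) = (-3.8192,2.0320)
  v5: (1-0.535)·(-3.01,-1.81) + 0.535·(-6.48,-4.91) = (-4.8665,-3.4685)
  v6: (1-0.535)·(1.73,-2.27) + 0.535·(6.1,-8.27) = (4.0679,-5.4800)
Shoelace sum Σ(x_i·y_{i+1} − x_{i+1}·y_i):
  i=1: 5.7241·3.9727 − 4.2061·0.8423 = +19.1972 (running +19.1972)
  i=2: 4.2061·4.2199 − 2.5119·3.9727 = +7.7701 (running +26.9673)
  i=3: 2.5119·2.0320 − -3.8192·4.2199 = +21.2210 (running +48.1883)
  i=4: -3.8192·-3.4685 − -4.8665·2.0320 = +23.1357 (running +71.3240)
  i=5: -4.8665·-5.4800 − 4.0679·-3.4685 = +40.7778 (running +112.1018)
  i=6: 4.0679·0.8423 − 5.7241·-5.4800 = +34.7942 (running +146.8961)
Area = |Σ|/2 = |146.8961|/2 = 73.4480

Area at t=0.535: 73.4480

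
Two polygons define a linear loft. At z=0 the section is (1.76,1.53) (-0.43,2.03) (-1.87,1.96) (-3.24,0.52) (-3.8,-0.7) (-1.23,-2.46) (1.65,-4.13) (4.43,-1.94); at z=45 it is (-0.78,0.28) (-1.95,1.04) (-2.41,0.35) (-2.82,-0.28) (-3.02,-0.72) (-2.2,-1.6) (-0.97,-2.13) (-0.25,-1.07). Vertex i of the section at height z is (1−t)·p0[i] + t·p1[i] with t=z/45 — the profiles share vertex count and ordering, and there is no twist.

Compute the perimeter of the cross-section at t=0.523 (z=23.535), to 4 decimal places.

Perimeter at t=0.523: 14.5618

Cross-section at t=0.523: each vertex is (1-t)·p0[i] + t·p1[i].
  v1: (1-0.523)·(1.76,1.53) + 0.523·(-0.78,0.28) = (0.4316,0.8762)
  v2: (1-0.523)·(-0.43,2.03) + 0.523·(-1.95,1.04) = (-1.2250,1.5122)
  v3: (1-0.523)·(-1.87,1.96) + 0.523·(-2.41,0.35) = (-2.1524,1.1180)
  v4: (1-0.523)·(-3.24,0.52) + 0.523·(-2.82,-0.28) = (-3.0203,0.1016)
  v5: (1-0.523)·(-3.8,-0.7) + 0.523·(-3.02,-0.72) = (-3.3921,-0.7105)
  v6: (1-0.523)·(-1.23,-2.46) + 0.523·(-2.2,-1.6) = (-1.7373,-2.0102)
  v7: (1-0.523)·(1.65,-4.13) + 0.523·(-0.97,-2.13) = (0.2797,-3.0840)
  v8: (1-0.523)·(4.43,-1.94) + 0.523·(-0.25,-1.07) = (1.9824,-1.4850)
Perimeter = Σ |v_{i+1} − v_i|:
  edge 1→2: √(-1.6565² + 0.6360²) = 1.7744 (running 1.7744)
  edge 2→3: √(-0.9275² + -0.3943²) = 1.0078 (running 2.7822)
  edge 3→4: √(-0.8679² + -1.0164²) = 1.3365 (running 4.1187)
  edge 4→5: √(-0.3717² + -0.8121²) = 0.8931 (running 5.0118)
  edge 5→6: √(1.6547² + -1.2998²) = 2.1042 (running 7.1160)
  edge 6→7: √(2.0170² + -1.0738²) = 2.2851 (running 9.4011)
  edge 7→8: √(1.7026² + 1.5990²) = 2.3358 (running 11.7368)
  edge 8→1: √(-1.5508² + 2.3612²) = 2.8250 (running 14.5618)
Perimeter = 14.5618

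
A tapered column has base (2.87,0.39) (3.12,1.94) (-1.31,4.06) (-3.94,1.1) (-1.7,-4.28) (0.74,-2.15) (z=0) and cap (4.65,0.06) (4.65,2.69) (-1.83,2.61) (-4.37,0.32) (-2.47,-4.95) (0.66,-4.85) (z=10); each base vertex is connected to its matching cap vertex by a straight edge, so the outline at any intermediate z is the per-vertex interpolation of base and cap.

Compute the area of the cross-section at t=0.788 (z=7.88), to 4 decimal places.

Cross-section at t=0.788: each vertex is (1-t)·p0[i] + t·p1[i].
  v1: (1-0.788)·(2.87,0.39) + 0.788·(4.65,0.06) = (4.2726,0.1300)
  v2: (1-0.788)·(3.12,1.94) + 0.788·(4.65,2.69) = (4.3256,2.5310)
  v3: (1-0.788)·(-1.31,4.06) + 0.788·(-1.83,2.61) = (-1.7198,2.9174)
  v4: (1-0.788)·(-3.94,1.1) + 0.788·(-4.37,0.32) = (-4.2788,0.4854)
  v5: (1-0.788)·(-1.7,-4.28) + 0.788·(-2.47,-4.95) = (-2.3068,-4.8080)
  v6: (1-0.788)·(0.74,-2.15) + 0.788·(0.66,-4.85) = (0.6770,-4.2776)
Shoelace sum Σ(x_i·y_{i+1} − x_{i+1}·y_i):
  i=1: 4.2726·2.5310 − 4.3256·0.1300 = +10.2519 (running +10.2519)
  i=2: 4.3256·2.9174 − -1.7198·2.5310 = +16.9723 (running +27.2242)
  i=3: -1.7198·0.4854 − -4.2788·2.9174 = +11.6484 (running +38.8726)
  i=4: -4.2788·-4.8080 − -2.3068·0.4854 = +21.6921 (running +60.5647)
  i=5: -2.3068·-4.2776 − 0.6770·-4.8080 = +13.1222 (running +73.6869)
  i=6: 0.6770·0.1300 − 4.2726·-4.2776 = +18.3646 (running +92.0515)
Area = |Σ|/2 = |92.0515|/2 = 46.0258

Area at t=0.788: 46.0258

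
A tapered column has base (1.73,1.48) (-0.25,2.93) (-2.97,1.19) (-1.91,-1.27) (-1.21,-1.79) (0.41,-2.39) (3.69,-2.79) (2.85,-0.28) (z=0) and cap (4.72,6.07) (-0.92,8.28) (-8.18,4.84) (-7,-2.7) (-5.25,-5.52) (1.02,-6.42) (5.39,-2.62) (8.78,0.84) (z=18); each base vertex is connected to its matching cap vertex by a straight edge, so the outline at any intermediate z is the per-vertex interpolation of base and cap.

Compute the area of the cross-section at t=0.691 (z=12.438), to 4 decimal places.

Area at t=0.691: 108.8592

Cross-section at t=0.691: each vertex is (1-t)·p0[i] + t·p1[i].
  v1: (1-0.691)·(1.73,1.48) + 0.691·(4.72,6.07) = (3.7961,4.6517)
  v2: (1-0.691)·(-0.25,2.93) + 0.691·(-0.92,8.28) = (-0.7130,6.6268)
  v3: (1-0.691)·(-2.97,1.19) + 0.691·(-8.18,4.84) = (-6.5701,3.7121)
  v4: (1-0.691)·(-1.91,-1.27) + 0.691·(-7,-2.7) = (-5.4272,-2.2581)
  v5: (1-0.691)·(-1.21,-1.79) + 0.691·(-5.25,-5.52) = (-4.0016,-4.3674)
  v6: (1-0.691)·(0.41,-2.39) + 0.691·(1.02,-6.42) = (0.8315,-5.1747)
  v7: (1-0.691)·(3.69,-2.79) + 0.691·(5.39,-2.62) = (4.8647,-2.6725)
  v8: (1-0.691)·(2.85,-0.28) + 0.691·(8.78,0.84) = (6.9476,0.4939)
Shoelace sum Σ(x_i·y_{i+1} − x_{i+1}·y_i):
  i=1: 3.7961·6.6268 − -0.7130·4.6517 = +28.4726 (running +28.4726)
  i=2: -0.7130·3.7121 − -6.5701·6.6268 = +40.8925 (running +69.3651)
  i=3: -6.5701·-2.2581 − -5.4272·3.7121 = +34.9827 (running +104.3478)
  i=4: -5.4272·-4.3674 − -4.0016·-2.2581 = +14.6666 (running +119.0145)
  i=5: -4.0016·-5.1747 − 0.8315·-4.3674 = +24.3390 (running +143.3534)
  i=6: 0.8315·-2.6725 − 4.8647·-5.1747 = +22.9513 (running +166.3047)
  i=7: 4.8647·0.4939 − 6.9476·-2.6725 = +20.9705 (running +187.2752)
  i=8: 6.9476·4.6517 − 3.7961·0.4939 = +30.4433 (running +217.7185)
Area = |Σ|/2 = |217.7185|/2 = 108.8592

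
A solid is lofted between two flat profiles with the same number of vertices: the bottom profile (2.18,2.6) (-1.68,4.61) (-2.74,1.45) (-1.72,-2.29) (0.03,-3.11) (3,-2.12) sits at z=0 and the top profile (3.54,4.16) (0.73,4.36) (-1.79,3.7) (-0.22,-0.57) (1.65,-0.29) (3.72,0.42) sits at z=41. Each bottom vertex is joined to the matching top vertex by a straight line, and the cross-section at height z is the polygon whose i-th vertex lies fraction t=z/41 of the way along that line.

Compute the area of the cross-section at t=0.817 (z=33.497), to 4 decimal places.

Area at t=0.817: 22.4121

Cross-section at t=0.817: each vertex is (1-t)·p0[i] + t·p1[i].
  v1: (1-0.817)·(2.18,2.6) + 0.817·(3.54,4.16) = (3.2911,3.8745)
  v2: (1-0.817)·(-1.68,4.61) + 0.817·(0.73,4.36) = (0.2890,4.4058)
  v3: (1-0.817)·(-2.74,1.45) + 0.817·(-1.79,3.7) = (-1.9639,3.2883)
  v4: (1-0.817)·(-1.72,-2.29) + 0.817·(-0.22,-0.57) = (-0.4945,-0.8848)
  v5: (1-0.817)·(0.03,-3.11) + 0.817·(1.65,-0.29) = (1.3535,-0.8061)
  v6: (1-0.817)·(3,-2.12) + 0.817·(3.72,0.42) = (3.5882,-0.0448)
Shoelace sum Σ(x_i·y_{i+1} − x_{i+1}·y_i):
  i=1: 3.2911·4.4058 − 0.2890·3.8745 = +13.3802 (running +13.3802)
  i=2: 0.2890·3.2883 − -1.9639·4.4058 = +9.6024 (running +22.9827)
  i=3: -1.9639·-0.8848 − -0.4945·3.2883 = +3.3636 (running +26.3462)
  i=4: -0.4945·-0.8061 − 1.3535·-0.8848 = +1.5962 (running +27.9424)
  i=5: 1.3535·-0.0448 − 3.5882·-0.8061 = +2.8317 (running +30.7741)
  i=6: 3.5882·3.8745 − 3.2911·-0.0448 = +14.0502 (running +44.8243)
Area = |Σ|/2 = |44.8243|/2 = 22.4121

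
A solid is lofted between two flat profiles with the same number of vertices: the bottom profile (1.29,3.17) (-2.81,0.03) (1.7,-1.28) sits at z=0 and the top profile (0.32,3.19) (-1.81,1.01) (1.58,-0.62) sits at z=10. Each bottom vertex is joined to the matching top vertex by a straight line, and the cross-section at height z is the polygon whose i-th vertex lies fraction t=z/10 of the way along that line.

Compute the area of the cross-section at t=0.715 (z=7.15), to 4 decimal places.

Area at t=0.715: 6.6212

Cross-section at t=0.715: each vertex is (1-t)·p0[i] + t·p1[i].
  v1: (1-0.715)·(1.29,3.17) + 0.715·(0.32,3.19) = (0.5965,3.1843)
  v2: (1-0.715)·(-2.81,0.03) + 0.715·(-1.81,1.01) = (-2.0950,0.7307)
  v3: (1-0.715)·(1.7,-1.28) + 0.715·(1.58,-0.62) = (1.6142,-0.8081)
Shoelace sum Σ(x_i·y_{i+1} − x_{i+1}·y_i):
  i=1: 0.5965·0.7307 − -2.0950·3.1843 = +7.1069 (running +7.1069)
  i=2: -2.0950·-0.8081 − 1.6142·0.7307 = +0.5135 (running +7.6204)
  i=3: 1.6142·3.1843 − 0.5965·-0.8081 = +5.6221 (running +13.2425)
Area = |Σ|/2 = |13.2425|/2 = 6.6212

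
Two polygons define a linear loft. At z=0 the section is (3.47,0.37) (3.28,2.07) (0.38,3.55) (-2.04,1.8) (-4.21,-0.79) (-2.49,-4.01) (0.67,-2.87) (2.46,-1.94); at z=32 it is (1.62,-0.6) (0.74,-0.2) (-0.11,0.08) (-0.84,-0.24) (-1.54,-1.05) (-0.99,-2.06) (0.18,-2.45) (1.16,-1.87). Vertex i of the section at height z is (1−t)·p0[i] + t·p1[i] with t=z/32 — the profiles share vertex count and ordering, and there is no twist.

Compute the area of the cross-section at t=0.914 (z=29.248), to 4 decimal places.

Cross-section at t=0.914: each vertex is (1-t)·p0[i] + t·p1[i].
  v1: (1-0.914)·(3.47,0.37) + 0.914·(1.62,-0.6) = (1.7791,-0.5166)
  v2: (1-0.914)·(3.28,2.07) + 0.914·(0.74,-0.2) = (0.9584,-0.0048)
  v3: (1-0.914)·(0.38,3.55) + 0.914·(-0.11,0.08) = (-0.0679,0.3784)
  v4: (1-0.914)·(-2.04,1.8) + 0.914·(-0.84,-0.24) = (-0.9432,-0.0646)
  v5: (1-0.914)·(-4.21,-0.79) + 0.914·(-1.54,-1.05) = (-1.7696,-1.0276)
  v6: (1-0.914)·(-2.49,-4.01) + 0.914·(-0.99,-2.06) = (-1.1190,-2.2277)
  v7: (1-0.914)·(0.67,-2.87) + 0.914·(0.18,-2.45) = (0.2221,-2.4861)
  v8: (1-0.914)·(2.46,-1.94) + 0.914·(1.16,-1.87) = (1.2718,-1.8760)
Shoelace sum Σ(x_i·y_{i+1} − x_{i+1}·y_i):
  i=1: 1.7791·-0.0048 − 0.9584·-0.5166 = +0.4866 (running +0.4866)
  i=2: 0.9584·0.3784 − -0.0679·-0.0048 = +0.3624 (running +0.8490)
  i=3: -0.0679·-0.0646 − -0.9432·0.3784 = +0.3613 (running +1.2103)
  i=4: -0.9432·-1.0276 − -1.7696·-0.0646 = +0.8550 (running +2.0653)
  i=5: -1.7696·-2.2277 − -1.1190·-1.0276 = +2.7923 (running +4.8576)
  i=6: -1.1190·-2.4861 − 0.2221·-2.2277 = +3.2768 (running +8.1344)
  i=7: 0.2221·-1.8760 − 1.2718·-2.4861 = +2.7451 (running +10.8795)
  i=8: 1.2718·-0.5166 − 1.7791·-1.8760 = +2.6806 (running +13.5601)
Area = |Σ|/2 = |13.5601|/2 = 6.7801

Area at t=0.914: 6.7801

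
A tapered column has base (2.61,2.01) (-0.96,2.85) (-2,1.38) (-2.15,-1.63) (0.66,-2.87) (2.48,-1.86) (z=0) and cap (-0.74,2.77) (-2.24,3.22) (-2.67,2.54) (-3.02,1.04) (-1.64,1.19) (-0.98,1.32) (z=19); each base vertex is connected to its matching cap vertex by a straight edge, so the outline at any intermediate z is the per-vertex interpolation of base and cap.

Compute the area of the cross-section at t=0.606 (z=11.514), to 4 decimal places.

Cross-section at t=0.606: each vertex is (1-t)·p0[i] + t·p1[i].
  v1: (1-0.606)·(2.61,2.01) + 0.606·(-0.74,2.77) = (0.5799,2.4706)
  v2: (1-0.606)·(-0.96,2.85) + 0.606·(-2.24,3.22) = (-1.7357,3.0742)
  v3: (1-0.606)·(-2,1.38) + 0.606·(-2.67,2.54) = (-2.4060,2.0830)
  v4: (1-0.606)·(-2.15,-1.63) + 0.606·(-3.02,1.04) = (-2.6772,-0.0120)
  v5: (1-0.606)·(0.66,-2.87) + 0.606·(-1.64,1.19) = (-0.7338,-0.4096)
  v6: (1-0.606)·(2.48,-1.86) + 0.606·(-0.98,1.32) = (0.3832,0.0671)
Shoelace sum Σ(x_i·y_{i+1} − x_{i+1}·y_i):
  i=1: 0.5799·3.0742 − -1.7357·2.4706 = +6.0708 (running +6.0708)
  i=2: -1.7357·2.0830 − -2.4060·3.0742 = +3.7813 (running +9.8521)
  i=3: -2.4060·-0.0120 − -2.6772·2.0830 = +5.6054 (running +15.4575)
  i=4: -2.6772·-0.4096 − -0.7338·-0.0120 = +1.0879 (running +16.5454)
  i=5: -0.7338·0.0671 − 0.3832·-0.4096 = +0.1078 (running +16.6532)
  i=6: 0.3832·2.4706 − 0.5799·0.0671 = +0.9079 (running +17.5611)
Area = |Σ|/2 = |17.5611|/2 = 8.7805

Area at t=0.606: 8.7805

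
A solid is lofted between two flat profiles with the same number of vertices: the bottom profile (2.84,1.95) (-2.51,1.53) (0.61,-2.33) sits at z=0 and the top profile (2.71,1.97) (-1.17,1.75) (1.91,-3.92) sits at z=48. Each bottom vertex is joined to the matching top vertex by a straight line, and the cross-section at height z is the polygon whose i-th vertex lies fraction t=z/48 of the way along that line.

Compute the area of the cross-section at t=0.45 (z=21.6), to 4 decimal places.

Cross-section at t=0.45: each vertex is (1-t)·p0[i] + t·p1[i].
  v1: (1-0.45)·(2.84,1.95) + 0.45·(2.71,1.97) = (2.7815,1.9590)
  v2: (1-0.45)·(-2.51,1.53) + 0.45·(-1.17,1.75) = (-1.9070,1.6290)
  v3: (1-0.45)·(0.61,-2.33) + 0.45·(1.91,-3.92) = (1.1950,-3.0455)
Shoelace sum Σ(x_i·y_{i+1} − x_{i+1}·y_i):
  i=1: 2.7815·1.6290 − -1.9070·1.9590 = +8.2669 (running +8.2669)
  i=2: -1.9070·-3.0455 − 1.1950·1.6290 = +3.8611 (running +12.1280)
  i=3: 1.1950·1.9590 − 2.7815·-3.0455 = +10.8121 (running +22.9401)
Area = |Σ|/2 = |22.9401|/2 = 11.4700

Area at t=0.45: 11.4700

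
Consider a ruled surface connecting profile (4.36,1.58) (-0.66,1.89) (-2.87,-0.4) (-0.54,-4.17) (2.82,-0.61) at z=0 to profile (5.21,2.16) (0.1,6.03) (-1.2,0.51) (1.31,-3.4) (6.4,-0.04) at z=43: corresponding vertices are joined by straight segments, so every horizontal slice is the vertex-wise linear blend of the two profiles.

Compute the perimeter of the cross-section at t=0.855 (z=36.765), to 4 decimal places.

Perimeter at t=0.855: 24.2126

Cross-section at t=0.855: each vertex is (1-t)·p0[i] + t·p1[i].
  v1: (1-0.855)·(4.36,1.58) + 0.855·(5.21,2.16) = (5.0868,2.0759)
  v2: (1-0.855)·(-0.66,1.89) + 0.855·(0.1,6.03) = (-0.0102,5.4297)
  v3: (1-0.855)·(-2.87,-0.4) + 0.855·(-1.2,0.51) = (-1.4422,0.3780)
  v4: (1-0.855)·(-0.54,-4.17) + 0.855·(1.31,-3.4) = (1.0417,-3.5116)
  v5: (1-0.855)·(2.82,-0.61) + 0.855·(6.4,-0.04) = (5.8809,-0.1227)
Perimeter = Σ |v_{i+1} − v_i|:
  edge 1→2: √(-5.0970² + 3.3538²) = 6.1014 (running 6.1014)
  edge 2→3: √(-1.4320² + -5.0517²) = 5.2507 (running 11.3521)
  edge 3→4: √(2.4839² + -3.8897²) = 4.6151 (running 15.9672)
  edge 4→5: √(4.8392² + 3.3890²) = 5.9079 (running 21.8751)
  edge 5→1: √(-0.7942² + 2.1986²) = 2.3376 (running 24.2126)
Perimeter = 24.2126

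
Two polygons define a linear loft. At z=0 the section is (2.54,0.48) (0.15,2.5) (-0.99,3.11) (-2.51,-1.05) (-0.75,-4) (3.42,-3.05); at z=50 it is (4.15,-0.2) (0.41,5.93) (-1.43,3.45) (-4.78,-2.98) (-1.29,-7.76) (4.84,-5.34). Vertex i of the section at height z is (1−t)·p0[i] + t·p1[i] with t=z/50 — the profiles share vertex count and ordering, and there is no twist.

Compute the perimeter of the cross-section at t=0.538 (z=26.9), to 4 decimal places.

Cross-section at t=0.538: each vertex is (1-t)·p0[i] + t·p1[i].
  v1: (1-0.538)·(2.54,0.48) + 0.538·(4.15,-0.2) = (3.4062,0.1142)
  v2: (1-0.538)·(0.15,2.5) + 0.538·(0.41,5.93) = (0.2899,4.3453)
  v3: (1-0.538)·(-0.99,3.11) + 0.538·(-1.43,3.45) = (-1.2267,3.2929)
  v4: (1-0.538)·(-2.51,-1.05) + 0.538·(-4.78,-2.98) = (-3.7313,-2.0883)
  v5: (1-0.538)·(-0.75,-4) + 0.538·(-1.29,-7.76) = (-1.0405,-6.0229)
  v6: (1-0.538)·(3.42,-3.05) + 0.538·(4.84,-5.34) = (4.1840,-4.2820)
Perimeter = Σ |v_{i+1} − v_i|:
  edge 1→2: √(-3.1163² + 4.2312²) = 5.2549 (running 5.2549)
  edge 2→3: √(-1.5166² + -1.0524²) = 1.8460 (running 7.1009)
  edge 3→4: √(-2.5045² + -5.3813²) = 5.9355 (running 13.0365)
  edge 4→5: √(2.6907² + -3.9345²) = 4.7666 (running 17.8031)
  edge 5→6: √(5.2245² + 1.7409²) = 5.5069 (running 23.3100)
  edge 6→1: √(-0.7778² + 4.3962²) = 4.4645 (running 27.7744)
Perimeter = 27.7744

Perimeter at t=0.538: 27.7744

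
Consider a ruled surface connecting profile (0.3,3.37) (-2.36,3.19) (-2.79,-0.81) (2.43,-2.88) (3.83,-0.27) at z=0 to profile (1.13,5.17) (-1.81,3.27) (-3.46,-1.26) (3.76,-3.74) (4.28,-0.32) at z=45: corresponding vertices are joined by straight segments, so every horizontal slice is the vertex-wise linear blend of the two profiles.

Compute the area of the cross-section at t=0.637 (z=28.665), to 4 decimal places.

Area at t=0.637: 35.4889

Cross-section at t=0.637: each vertex is (1-t)·p0[i] + t·p1[i].
  v1: (1-0.637)·(0.3,3.37) + 0.637·(1.13,5.17) = (0.8287,4.5166)
  v2: (1-0.637)·(-2.36,3.19) + 0.637·(-1.81,3.27) = (-2.0096,3.2410)
  v3: (1-0.637)·(-2.79,-0.81) + 0.637·(-3.46,-1.26) = (-3.2168,-1.0966)
  v4: (1-0.637)·(2.43,-2.88) + 0.637·(3.76,-3.74) = (3.2772,-3.4278)
  v5: (1-0.637)·(3.83,-0.27) + 0.637·(4.28,-0.32) = (4.1166,-0.3019)
Shoelace sum Σ(x_i·y_{i+1} − x_{i+1}·y_i):
  i=1: 0.8287·3.2410 − -2.0096·4.5166 = +11.7626 (running +11.7626)
  i=2: -2.0096·-1.0966 − -3.2168·3.2410 = +12.6294 (running +24.3920)
  i=3: -3.2168·-3.4278 − 3.2772·-1.0966 = +14.6205 (running +39.0125)
  i=4: 3.2772·-0.3019 − 4.1166·-3.4278 = +13.1219 (running +52.1344)
  i=5: 4.1166·4.5166 − 0.8287·-0.3019 = +18.8434 (running +70.9778)
Area = |Σ|/2 = |70.9778|/2 = 35.4889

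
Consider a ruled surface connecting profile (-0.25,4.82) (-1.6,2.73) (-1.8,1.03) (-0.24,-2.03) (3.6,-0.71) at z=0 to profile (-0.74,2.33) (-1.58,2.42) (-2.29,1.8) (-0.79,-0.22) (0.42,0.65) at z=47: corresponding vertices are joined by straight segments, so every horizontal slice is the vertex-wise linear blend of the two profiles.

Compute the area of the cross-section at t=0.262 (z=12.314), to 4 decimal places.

Cross-section at t=0.262: each vertex is (1-t)·p0[i] + t·p1[i].
  v1: (1-0.262)·(-0.25,4.82) + 0.262·(-0.74,2.33) = (-0.3784,4.1676)
  v2: (1-0.262)·(-1.6,2.73) + 0.262·(-1.58,2.42) = (-1.5948,2.6488)
  v3: (1-0.262)·(-1.8,1.03) + 0.262·(-2.29,1.8) = (-1.9284,1.2317)
  v4: (1-0.262)·(-0.24,-2.03) + 0.262·(-0.79,-0.22) = (-0.3841,-1.5558)
  v5: (1-0.262)·(3.6,-0.71) + 0.262·(0.42,0.65) = (2.7668,-0.3537)
Shoelace sum Σ(x_i·y_{i+1} − x_{i+1}·y_i):
  i=1: -0.3784·2.6488 − -1.5948·4.1676 = +5.6441 (running +5.6441)
  i=2: -1.5948·1.2317 − -1.9284·2.6488 = +3.1435 (running +8.7876)
  i=3: -1.9284·-1.5558 − -0.3841·1.2317 = +3.4732 (running +12.2609)
  i=4: -0.3841·-0.3537 − 2.7668·-1.5558 = +4.4404 (running +16.7013)
  i=5: 2.7668·4.1676 − -0.3784·-0.3537 = +11.3973 (running +28.0986)
Area = |Σ|/2 = |28.0986|/2 = 14.0493

Area at t=0.262: 14.0493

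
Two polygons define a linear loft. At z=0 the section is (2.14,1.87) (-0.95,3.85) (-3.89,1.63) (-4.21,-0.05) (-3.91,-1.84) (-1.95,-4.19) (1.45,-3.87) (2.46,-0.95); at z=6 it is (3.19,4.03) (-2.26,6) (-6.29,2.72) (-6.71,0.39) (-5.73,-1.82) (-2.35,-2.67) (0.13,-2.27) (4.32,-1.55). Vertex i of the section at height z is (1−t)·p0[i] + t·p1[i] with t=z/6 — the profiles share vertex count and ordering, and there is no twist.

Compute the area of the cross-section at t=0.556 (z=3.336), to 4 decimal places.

Cross-section at t=0.556: each vertex is (1-t)·p0[i] + t·p1[i].
  v1: (1-0.556)·(2.14,1.87) + 0.556·(3.19,4.03) = (2.7238,3.0710)
  v2: (1-0.556)·(-0.95,3.85) + 0.556·(-2.26,6) = (-1.6784,5.0454)
  v3: (1-0.556)·(-3.89,1.63) + 0.556·(-6.29,2.72) = (-5.2244,2.2360)
  v4: (1-0.556)·(-4.21,-0.05) + 0.556·(-6.71,0.39) = (-5.6000,0.1946)
  v5: (1-0.556)·(-3.91,-1.84) + 0.556·(-5.73,-1.82) = (-4.9219,-1.8289)
  v6: (1-0.556)·(-1.95,-4.19) + 0.556·(-2.35,-2.67) = (-2.1724,-3.3449)
  v7: (1-0.556)·(1.45,-3.87) + 0.556·(0.13,-2.27) = (0.7161,-2.9804)
  v8: (1-0.556)·(2.46,-0.95) + 0.556·(4.32,-1.55) = (3.4942,-1.2836)
Shoelace sum Σ(x_i·y_{i+1} − x_{i+1}·y_i):
  i=1: 2.7238·5.0454 − -1.6784·3.0710 = +18.8968 (running +18.8968)
  i=2: -1.6784·2.2360 − -5.2244·5.0454 = +22.6063 (running +41.5031)
  i=3: -5.2244·0.1946 − -5.6000·2.2360 = +11.5049 (running +53.0081)
  i=4: -5.6000·-1.8289 − -4.9219·0.1946 = +11.1997 (running +64.2078)
  i=5: -4.9219·-3.3449 − -2.1724·-1.8289 = +12.4902 (running +76.6980)
  i=6: -2.1724·-2.9804 − 0.7161·-3.3449 = +8.8698 (running +85.5678)
  i=7: 0.7161·-1.2836 − 3.4942·-2.9804 = +9.4948 (running +95.0627)
  i=8: 3.4942·3.0710 − 2.7238·-1.2836 = +14.2267 (running +109.2893)
Area = |Σ|/2 = |109.2893|/2 = 54.6447

Area at t=0.556: 54.6447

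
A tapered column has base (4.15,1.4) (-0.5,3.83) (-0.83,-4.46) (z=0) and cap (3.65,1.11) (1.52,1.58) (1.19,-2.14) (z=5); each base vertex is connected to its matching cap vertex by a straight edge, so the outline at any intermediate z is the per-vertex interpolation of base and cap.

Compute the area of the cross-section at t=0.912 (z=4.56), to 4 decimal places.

Area at t=0.912: 4.9532

Cross-section at t=0.912: each vertex is (1-t)·p0[i] + t·p1[i].
  v1: (1-0.912)·(4.15,1.4) + 0.912·(3.65,1.11) = (3.6940,1.1355)
  v2: (1-0.912)·(-0.5,3.83) + 0.912·(1.52,1.58) = (1.3422,1.7780)
  v3: (1-0.912)·(-0.83,-4.46) + 0.912·(1.19,-2.14) = (1.0122,-2.3442)
Shoelace sum Σ(x_i·y_{i+1} − x_{i+1}·y_i):
  i=1: 3.6940·1.7780 − 1.3422·1.1355 = +5.0438 (running +5.0438)
  i=2: 1.3422·-2.3442 − 1.0122·1.7780 = -4.9462 (running +0.0976)
  i=3: 1.0122·1.1355 − 3.6940·-2.3442 = +9.8087 (running +9.9063)
Area = |Σ|/2 = |9.9063|/2 = 4.9532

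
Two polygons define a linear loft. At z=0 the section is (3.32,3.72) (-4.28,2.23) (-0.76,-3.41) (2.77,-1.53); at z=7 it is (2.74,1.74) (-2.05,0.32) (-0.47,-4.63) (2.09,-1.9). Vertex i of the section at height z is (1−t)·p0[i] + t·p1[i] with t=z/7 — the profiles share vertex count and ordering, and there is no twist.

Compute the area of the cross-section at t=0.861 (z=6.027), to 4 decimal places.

Cross-section at t=0.861: each vertex is (1-t)·p0[i] + t·p1[i].
  v1: (1-0.861)·(3.32,3.72) + 0.861·(2.74,1.74) = (2.8206,2.0152)
  v2: (1-0.861)·(-4.28,2.23) + 0.861·(-2.05,0.32) = (-2.3600,0.5855)
  v3: (1-0.861)·(-0.76,-3.41) + 0.861·(-0.47,-4.63) = (-0.5103,-4.4604)
  v4: (1-0.861)·(2.77,-1.53) + 0.861·(2.09,-1.9) = (2.1845,-1.8486)
Shoelace sum Σ(x_i·y_{i+1} − x_{i+1}·y_i):
  i=1: 2.8206·0.5855 − -2.3600·2.0152 = +6.4073 (running +6.4073)
  i=2: -2.3600·-4.4604 − -0.5103·0.5855 = +10.8252 (running +17.2325)
  i=3: -0.5103·-1.8486 − 2.1845·-4.4604 = +10.6872 (running +27.9198)
  i=4: 2.1845·2.0152 − 2.8206·-1.8486 = +9.6164 (running +37.5362)
Area = |Σ|/2 = |37.5362|/2 = 18.7681

Area at t=0.861: 18.7681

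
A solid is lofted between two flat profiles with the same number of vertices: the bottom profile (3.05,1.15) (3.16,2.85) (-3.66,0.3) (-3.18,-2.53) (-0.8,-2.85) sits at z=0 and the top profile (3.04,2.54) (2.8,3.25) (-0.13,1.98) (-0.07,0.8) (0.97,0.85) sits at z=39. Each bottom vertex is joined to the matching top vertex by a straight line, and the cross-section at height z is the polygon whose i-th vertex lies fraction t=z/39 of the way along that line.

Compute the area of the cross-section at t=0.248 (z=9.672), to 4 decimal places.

Cross-section at t=0.248: each vertex is (1-t)·p0[i] + t·p1[i].
  v1: (1-0.248)·(3.05,1.15) + 0.248·(3.04,2.54) = (3.0475,1.4947)
  v2: (1-0.248)·(3.16,2.85) + 0.248·(2.8,3.25) = (3.0707,2.9492)
  v3: (1-0.248)·(-3.66,0.3) + 0.248·(-0.13,1.98) = (-2.7846,0.7166)
  v4: (1-0.248)·(-3.18,-2.53) + 0.248·(-0.07,0.8) = (-2.4087,-1.7042)
  v5: (1-0.248)·(-0.8,-2.85) + 0.248·(0.97,0.85) = (-0.3610,-1.9324)
Shoelace sum Σ(x_i·y_{i+1} − x_{i+1}·y_i):
  i=1: 3.0475·2.9492 − 3.0707·1.4947 = +4.3979 (running +4.3979)
  i=2: 3.0707·0.7166 − -2.7846·2.9492 = +10.4128 (running +14.8107)
  i=3: -2.7846·-1.7042 − -2.4087·0.7166 = +6.4715 (running +21.2822)
  i=4: -2.4087·-1.9324 − -0.3610·-1.7042 = +4.0393 (running +25.3216)
  i=5: -0.3610·1.4947 − 3.0475·-1.9324 = +5.3494 (running +30.6709)
Area = |Σ|/2 = |30.6709|/2 = 15.3355

Area at t=0.248: 15.3355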